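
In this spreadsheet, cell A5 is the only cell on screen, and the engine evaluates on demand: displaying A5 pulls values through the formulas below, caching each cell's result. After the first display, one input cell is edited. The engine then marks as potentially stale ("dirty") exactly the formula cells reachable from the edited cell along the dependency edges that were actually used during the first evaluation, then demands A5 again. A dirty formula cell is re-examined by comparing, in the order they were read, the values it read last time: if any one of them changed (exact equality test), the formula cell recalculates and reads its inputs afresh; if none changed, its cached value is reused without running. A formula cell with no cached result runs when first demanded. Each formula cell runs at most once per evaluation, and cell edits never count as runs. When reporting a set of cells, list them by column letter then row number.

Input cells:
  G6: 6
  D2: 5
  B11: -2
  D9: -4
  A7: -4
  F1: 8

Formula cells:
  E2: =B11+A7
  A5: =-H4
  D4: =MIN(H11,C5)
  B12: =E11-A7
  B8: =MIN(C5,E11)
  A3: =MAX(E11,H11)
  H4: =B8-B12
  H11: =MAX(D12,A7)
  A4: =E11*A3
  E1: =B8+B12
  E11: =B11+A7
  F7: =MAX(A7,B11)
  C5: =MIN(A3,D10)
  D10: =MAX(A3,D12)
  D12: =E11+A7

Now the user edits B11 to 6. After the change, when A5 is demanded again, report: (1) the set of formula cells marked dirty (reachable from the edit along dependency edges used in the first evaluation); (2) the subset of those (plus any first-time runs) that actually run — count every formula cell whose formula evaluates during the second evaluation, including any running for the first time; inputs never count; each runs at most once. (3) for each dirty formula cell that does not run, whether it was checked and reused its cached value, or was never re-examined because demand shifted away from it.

Initial pass — values computed on the first demand:
  E11 = -2 + -4 = -6
  B12 = -6 - -4 = -2
  D12 = -6 + -4 = -10
  H11 = MAX(-10, -4) = -4
  A3 = MAX(-6, -4) = -4
  D10 = MAX(-4, -10) = -4
  C5 = MIN(-4, -4) = -4
  B8 = MIN(-4, -6) = -6
  H4 = -6 - -2 = -4
  A5 = -(-4) = 4

Second demand — change propagation:
  E11: re-runs because B11 -2->6; new result 2.
  B12: re-runs because E11 -6->2; new result 6.
  D12: re-runs because E11 -6->2; new result -2.
  H11: re-runs because D12 -10->-2; new result -2.
  A3: re-runs because E11 -6->2; H11 -4->-2; new result 2.
  D10: re-runs because A3 -4->2; D12 -10->-2; new result 2.
  C5: re-runs because A3 -4->2; D10 -4->2; new result 2.
  B8: re-runs because C5 -4->2; E11 -6->2; new result 2.
  H4: re-runs because B8 -6->2; B12 -2->6; new result -4 (unchanged).
  A5: re-examined; everything it read last time is the same (H4 unchanged) — cache 4 kept, no run.

The important point: H4 recomputes to an identical value, and the output ends up unchanged.

Dirty set: A3, A5, B8, B12, C5, D10, D12, E11, H4, H11.
Run set: A3, B8, B12, C5, D10, D12, E11, H4, H11 (9 run).
Re-examined without running (cache reused): A5.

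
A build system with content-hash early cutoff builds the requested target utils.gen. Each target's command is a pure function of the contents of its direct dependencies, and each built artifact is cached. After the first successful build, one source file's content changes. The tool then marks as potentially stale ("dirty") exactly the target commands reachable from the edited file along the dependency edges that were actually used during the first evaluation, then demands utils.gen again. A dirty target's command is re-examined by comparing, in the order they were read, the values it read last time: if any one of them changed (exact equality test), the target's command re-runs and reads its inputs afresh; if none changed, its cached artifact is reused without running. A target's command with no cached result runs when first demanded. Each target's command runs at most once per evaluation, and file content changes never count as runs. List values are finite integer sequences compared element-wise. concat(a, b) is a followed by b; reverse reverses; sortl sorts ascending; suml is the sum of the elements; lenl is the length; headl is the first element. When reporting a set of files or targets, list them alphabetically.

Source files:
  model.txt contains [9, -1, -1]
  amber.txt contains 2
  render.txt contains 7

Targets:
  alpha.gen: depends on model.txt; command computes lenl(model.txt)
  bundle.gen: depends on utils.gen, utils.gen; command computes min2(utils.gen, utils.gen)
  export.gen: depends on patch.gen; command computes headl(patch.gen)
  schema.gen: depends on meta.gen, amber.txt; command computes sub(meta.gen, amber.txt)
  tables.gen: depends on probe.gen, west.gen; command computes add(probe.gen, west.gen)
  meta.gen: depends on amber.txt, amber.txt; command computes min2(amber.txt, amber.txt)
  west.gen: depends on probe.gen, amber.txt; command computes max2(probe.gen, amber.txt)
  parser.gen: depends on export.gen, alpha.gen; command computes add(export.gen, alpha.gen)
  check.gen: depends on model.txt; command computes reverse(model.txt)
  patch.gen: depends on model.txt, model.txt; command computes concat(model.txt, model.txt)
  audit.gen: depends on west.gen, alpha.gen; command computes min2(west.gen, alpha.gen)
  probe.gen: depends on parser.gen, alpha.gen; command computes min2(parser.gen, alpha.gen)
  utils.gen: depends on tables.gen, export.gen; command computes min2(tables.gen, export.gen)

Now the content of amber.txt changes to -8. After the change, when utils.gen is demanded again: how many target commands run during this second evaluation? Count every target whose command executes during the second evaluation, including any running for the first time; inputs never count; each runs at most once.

First evaluation (everything demanded from the output):
  alpha.gen = lenl([9, -1, -1]) = 3
  patch.gen = concat([9, -1, -1], [9, -1, -1]) = [9, -1, -1, 9, -1, -1]
  export.gen = headl([9, -1, -1, 9, -1, -1]) = 9
  parser.gen = add(9, 3) = 12
  probe.gen = min2(12, 3) = 3
  west.gen = max2(3, 2) = 3
  tables.gen = add(3, 3) = 6
  utils.gen = min2(6, 9) = 6

Propagation after the edit:
  west.gen: runs — amber.txt 2->-8; result 3 (same value as before).
  tables.gen: checked — values it read are unchanged (probe.gen unchanged, west.gen unchanged); reused cached 6 without running.
  utils.gen: checked — values it read are unchanged (tables.gen unchanged, export.gen unchanged); reused cached 6 without running.

Key observation: the change is absorbed at west.gen — it re-runs but produces the same value, and the output's value is unchanged.

Target commands that run: west.gen — 1 in total.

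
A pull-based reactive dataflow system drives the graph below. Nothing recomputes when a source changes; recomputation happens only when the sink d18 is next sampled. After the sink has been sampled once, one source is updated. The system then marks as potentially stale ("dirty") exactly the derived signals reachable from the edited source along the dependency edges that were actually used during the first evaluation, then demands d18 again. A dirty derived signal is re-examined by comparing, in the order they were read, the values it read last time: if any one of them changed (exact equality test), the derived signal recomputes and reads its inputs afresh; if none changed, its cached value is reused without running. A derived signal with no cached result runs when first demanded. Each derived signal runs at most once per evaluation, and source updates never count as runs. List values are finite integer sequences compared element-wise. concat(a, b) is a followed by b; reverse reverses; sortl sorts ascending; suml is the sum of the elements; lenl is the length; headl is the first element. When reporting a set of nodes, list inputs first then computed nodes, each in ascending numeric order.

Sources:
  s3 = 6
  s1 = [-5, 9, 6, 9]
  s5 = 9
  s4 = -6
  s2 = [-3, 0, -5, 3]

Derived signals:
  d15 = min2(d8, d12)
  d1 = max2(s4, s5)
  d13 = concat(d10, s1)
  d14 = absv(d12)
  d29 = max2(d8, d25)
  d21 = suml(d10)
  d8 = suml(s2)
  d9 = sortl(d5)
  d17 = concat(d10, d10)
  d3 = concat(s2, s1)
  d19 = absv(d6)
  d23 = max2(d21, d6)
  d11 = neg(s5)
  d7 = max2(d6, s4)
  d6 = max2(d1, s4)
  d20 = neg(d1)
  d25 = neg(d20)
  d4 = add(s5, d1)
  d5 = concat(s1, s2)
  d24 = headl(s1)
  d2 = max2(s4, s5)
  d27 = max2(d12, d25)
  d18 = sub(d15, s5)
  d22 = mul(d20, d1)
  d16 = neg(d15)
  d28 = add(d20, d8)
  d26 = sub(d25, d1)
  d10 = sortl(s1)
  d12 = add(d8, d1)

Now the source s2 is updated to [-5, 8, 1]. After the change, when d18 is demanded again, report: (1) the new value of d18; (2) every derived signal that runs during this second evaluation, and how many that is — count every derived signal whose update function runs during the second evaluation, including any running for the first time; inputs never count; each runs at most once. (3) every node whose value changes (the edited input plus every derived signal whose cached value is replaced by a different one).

First evaluation (everything demanded from the output):
  d1 = max2(-6, 9) = 9
  d8 = suml([-3, 0, -5, 3]) = -5
  d12 = add(-5, 9) = 4
  d15 = min2(-5, 4) = -5
  d18 = sub(-5, 9) = -14

Propagation after the edit:
  d8: runs — s2 [-3, 0, -5, 3]->[-5, 8, 1]; result 4.
  d12: runs — d8 -5->4; result 13.
  d15: runs — d8 -5->4; d12 4->13; result 4.
  d18: runs — d15 -5->4; result -5.

New value of d18: -5.
Derived signals that run: d8, d12, d15, d18 — 4 in total.
Values that change: s2, d8, d12, d15, d18.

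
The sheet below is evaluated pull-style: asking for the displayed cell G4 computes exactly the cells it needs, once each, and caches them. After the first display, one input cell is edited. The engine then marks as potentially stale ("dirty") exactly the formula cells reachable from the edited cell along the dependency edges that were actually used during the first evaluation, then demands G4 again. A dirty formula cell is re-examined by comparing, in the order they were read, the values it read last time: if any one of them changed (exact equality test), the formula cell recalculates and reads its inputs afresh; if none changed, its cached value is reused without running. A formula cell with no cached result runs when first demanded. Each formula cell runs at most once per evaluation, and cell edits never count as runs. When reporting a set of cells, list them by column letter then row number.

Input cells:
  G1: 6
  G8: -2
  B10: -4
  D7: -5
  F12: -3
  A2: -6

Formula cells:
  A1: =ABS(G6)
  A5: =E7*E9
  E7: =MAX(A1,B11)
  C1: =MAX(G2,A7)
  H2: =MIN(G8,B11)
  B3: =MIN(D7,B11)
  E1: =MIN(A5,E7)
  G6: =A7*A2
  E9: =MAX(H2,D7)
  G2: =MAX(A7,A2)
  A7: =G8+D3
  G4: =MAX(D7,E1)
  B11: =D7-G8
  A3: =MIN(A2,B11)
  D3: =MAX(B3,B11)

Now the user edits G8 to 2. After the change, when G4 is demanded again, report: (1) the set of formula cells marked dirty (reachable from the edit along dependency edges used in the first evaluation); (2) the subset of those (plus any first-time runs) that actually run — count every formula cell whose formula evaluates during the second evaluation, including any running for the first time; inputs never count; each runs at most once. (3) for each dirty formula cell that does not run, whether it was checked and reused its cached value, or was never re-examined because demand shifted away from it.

First demand of the output computes:
  B11 = -5 - -2 = -3
  B3 = MIN(-5, -3) = -5
  D3 = MAX(-5, -3) = -3
  A7 = -2 + -3 = -5
  G6 = -5 * -6 = 30
  A1 = ABS(30) = 30
  E7 = MAX(30, -3) = 30
  H2 = MIN(-2, -3) = -3
  E9 = MAX(-3, -5) = -3
  A5 = 30 * -3 = -90
  E1 = MIN(-90, 30) = -90
  G4 = MAX(-5, -90) = -5

After the edit, cleaning proceeds:
  B11: a read changed (G8 -2->2) — executes, giving -7.
  B3: a read changed (B11 -3->-7) — executes, giving -7.
  D3: a read changed (B3 -5->-7; B11 -3->-7) — executes, giving -7.
  A7: a read changed (G8 -2->2; D3 -3->-7) — executes, giving -5 — identical to its old value.
  G6: dirty, but its reads are unchanged (A7 unchanged, A2 unchanged); cached 30 stands.
  A1: dirty, but its reads are unchanged (G6 unchanged); cached 30 stands.
  E7: a read changed (B11 -3->-7) — executes, giving 30 — identical to its old value.
  H2: a read changed (G8 -2->2; B11 -3->-7) — executes, giving -7.
  E9: a read changed (H2 -3->-7) — executes, giving -5.
  A5: a read changed (E9 -3->-5) — executes, giving -150.
  E1: a read changed (A5 -90->-150) — executes, giving -150.
  G4: a read changed (E1 -90->-150) — executes, giving -5 — identical to its old value.

Note where the cutoff bites: G6 is checked, finds nothing changed, and keeps its cache.

The edit dirties: A1, A5, A7, B3, B11, D3, E1, E7, E9, G4, G6, H2.
10 formula cells run: A5, A7, B3, B11, D3, E1, E7, E9, G4, H2.
Cache hits after checking: A1, G6.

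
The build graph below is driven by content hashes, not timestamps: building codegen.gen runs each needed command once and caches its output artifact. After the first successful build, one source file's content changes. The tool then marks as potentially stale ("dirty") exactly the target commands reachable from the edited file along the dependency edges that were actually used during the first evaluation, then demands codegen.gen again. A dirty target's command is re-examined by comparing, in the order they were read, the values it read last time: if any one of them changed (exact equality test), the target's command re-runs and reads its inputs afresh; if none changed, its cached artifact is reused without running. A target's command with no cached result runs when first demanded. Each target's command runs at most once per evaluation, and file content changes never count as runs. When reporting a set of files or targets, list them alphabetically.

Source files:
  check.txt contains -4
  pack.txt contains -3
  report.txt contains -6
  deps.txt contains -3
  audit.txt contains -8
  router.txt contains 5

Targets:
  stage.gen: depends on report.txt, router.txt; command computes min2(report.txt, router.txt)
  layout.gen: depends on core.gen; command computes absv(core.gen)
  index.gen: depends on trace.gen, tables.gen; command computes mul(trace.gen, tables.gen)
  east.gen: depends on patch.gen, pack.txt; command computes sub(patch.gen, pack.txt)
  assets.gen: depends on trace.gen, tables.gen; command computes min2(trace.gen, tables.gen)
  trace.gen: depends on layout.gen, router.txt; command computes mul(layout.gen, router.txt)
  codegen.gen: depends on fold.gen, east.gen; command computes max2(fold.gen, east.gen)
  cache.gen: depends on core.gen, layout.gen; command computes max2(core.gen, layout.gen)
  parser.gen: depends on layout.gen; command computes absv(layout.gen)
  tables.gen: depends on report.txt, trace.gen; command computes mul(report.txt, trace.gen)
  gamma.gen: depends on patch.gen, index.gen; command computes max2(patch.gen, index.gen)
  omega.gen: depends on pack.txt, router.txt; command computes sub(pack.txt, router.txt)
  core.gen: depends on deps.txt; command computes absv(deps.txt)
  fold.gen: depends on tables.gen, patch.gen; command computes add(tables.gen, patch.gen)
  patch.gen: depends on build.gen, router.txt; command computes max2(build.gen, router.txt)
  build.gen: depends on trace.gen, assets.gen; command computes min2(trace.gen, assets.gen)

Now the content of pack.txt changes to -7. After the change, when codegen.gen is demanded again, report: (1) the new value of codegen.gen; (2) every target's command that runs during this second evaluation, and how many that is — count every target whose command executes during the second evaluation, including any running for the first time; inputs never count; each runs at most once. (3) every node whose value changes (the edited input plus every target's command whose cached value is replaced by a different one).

Initial pass — values computed on the first demand:
  core.gen = absv(-3) = 3
  layout.gen = absv(3) = 3
  trace.gen = mul(3, 5) = 15
  tables.gen = mul(-6, 15) = -90
  assets.gen = min2(15, -90) = -90
  build.gen = min2(15, -90) = -90
  patch.gen = max2(-90, 5) = 5
  east.gen = sub(5, -3) = 8
  fold.gen = add(-90, 5) = -85
  codegen.gen = max2(-85, 8) = 8

Second demand — change propagation:
  east.gen: re-runs because pack.txt -3->-7; new result 12.
  codegen.gen: re-runs because east.gen 8->12; new result 12.

codegen.gen now evaluates to 12.
Run set: codegen.gen, east.gen (2 run).
Changed values: codegen.gen, east.gen, pack.txt.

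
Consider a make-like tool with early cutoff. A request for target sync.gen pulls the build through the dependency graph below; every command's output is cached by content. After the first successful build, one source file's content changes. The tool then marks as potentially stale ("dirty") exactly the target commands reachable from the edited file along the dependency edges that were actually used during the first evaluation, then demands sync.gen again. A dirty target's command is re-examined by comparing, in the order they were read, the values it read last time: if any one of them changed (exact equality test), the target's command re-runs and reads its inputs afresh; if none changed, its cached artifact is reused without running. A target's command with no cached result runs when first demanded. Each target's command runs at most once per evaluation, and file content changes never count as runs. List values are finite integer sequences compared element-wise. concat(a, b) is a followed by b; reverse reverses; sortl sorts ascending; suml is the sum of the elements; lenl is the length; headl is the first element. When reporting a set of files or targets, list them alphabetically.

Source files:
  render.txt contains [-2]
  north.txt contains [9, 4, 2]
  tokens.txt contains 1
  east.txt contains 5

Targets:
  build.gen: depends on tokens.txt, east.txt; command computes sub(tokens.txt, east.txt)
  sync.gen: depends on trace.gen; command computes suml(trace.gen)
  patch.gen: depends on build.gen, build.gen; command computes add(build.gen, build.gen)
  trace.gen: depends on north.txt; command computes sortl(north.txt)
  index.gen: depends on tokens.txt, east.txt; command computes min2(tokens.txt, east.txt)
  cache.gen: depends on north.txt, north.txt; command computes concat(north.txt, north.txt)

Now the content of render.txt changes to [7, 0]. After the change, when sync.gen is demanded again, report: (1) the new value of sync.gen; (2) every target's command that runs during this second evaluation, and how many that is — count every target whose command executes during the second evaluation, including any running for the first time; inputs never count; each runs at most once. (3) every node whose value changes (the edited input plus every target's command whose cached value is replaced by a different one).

Demanding sync.gen again yields 15.
0 target commands run: none.
The nodes whose values change: render.txt.
Note the shortcut — nothing in the graph depends on render.txt at all, so no recomputation happens.

First demand of the output computes:
  trace.gen = sortl([9, 4, 2]) = [2, 4, 9]
  sync.gen = suml([2, 4, 9]) = 15

After the edit, cleaning proceeds:
  no node depends on render.txt at all; the second demand re-runs nothing.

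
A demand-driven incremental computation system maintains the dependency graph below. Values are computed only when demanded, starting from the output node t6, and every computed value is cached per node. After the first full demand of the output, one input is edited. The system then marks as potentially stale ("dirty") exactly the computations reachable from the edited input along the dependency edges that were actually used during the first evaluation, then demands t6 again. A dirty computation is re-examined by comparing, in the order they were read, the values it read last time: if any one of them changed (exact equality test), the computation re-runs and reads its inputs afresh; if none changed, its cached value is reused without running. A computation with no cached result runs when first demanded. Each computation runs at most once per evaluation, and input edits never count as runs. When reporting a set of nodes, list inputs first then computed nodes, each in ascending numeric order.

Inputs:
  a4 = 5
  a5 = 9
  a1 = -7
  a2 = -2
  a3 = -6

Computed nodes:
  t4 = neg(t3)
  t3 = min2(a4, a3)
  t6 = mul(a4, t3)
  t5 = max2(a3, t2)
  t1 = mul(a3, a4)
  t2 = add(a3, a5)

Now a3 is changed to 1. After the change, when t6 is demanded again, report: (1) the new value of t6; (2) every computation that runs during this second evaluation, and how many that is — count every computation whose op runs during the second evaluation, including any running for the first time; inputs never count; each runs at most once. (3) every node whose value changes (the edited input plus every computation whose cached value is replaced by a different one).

First evaluation (everything demanded from the output):
  t3 = min2(5, -6) = -6
  t6 = mul(5, -6) = -30

Propagation after the edit:
  t3: runs — a3 -6->1; result 1.
  t6: runs — t3 -6->1; result 5.

New value of t6: 5.
Computations that run: t3, t6 — 2 in total.
Values that change: a3, t3, t6.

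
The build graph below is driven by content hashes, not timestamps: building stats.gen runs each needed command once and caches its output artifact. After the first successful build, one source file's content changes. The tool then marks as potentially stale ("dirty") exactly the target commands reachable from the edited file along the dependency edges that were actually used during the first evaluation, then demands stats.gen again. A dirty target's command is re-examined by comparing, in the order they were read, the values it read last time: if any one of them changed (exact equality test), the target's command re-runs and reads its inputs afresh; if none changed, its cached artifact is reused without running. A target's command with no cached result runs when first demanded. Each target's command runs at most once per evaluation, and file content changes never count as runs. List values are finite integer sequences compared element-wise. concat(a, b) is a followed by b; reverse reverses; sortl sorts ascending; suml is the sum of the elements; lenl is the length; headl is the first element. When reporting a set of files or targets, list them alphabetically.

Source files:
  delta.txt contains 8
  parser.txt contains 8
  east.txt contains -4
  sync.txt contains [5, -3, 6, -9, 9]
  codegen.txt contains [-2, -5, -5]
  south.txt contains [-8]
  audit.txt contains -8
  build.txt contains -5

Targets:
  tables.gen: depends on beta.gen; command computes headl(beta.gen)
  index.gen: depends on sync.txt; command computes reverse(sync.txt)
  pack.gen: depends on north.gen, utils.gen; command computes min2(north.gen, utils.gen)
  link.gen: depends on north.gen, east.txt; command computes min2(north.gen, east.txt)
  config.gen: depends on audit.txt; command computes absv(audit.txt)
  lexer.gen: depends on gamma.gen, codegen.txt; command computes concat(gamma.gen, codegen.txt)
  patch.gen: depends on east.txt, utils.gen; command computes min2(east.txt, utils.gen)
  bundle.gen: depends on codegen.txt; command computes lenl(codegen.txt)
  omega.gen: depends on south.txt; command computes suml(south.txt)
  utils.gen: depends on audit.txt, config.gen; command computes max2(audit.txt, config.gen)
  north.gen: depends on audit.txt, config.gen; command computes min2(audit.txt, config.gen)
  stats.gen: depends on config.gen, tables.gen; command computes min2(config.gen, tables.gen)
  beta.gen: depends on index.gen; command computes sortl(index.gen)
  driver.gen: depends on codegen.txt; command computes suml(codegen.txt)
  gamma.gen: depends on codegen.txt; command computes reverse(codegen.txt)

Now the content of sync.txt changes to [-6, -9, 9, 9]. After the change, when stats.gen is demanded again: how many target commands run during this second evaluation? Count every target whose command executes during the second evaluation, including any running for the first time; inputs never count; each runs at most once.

Initial pass — values computed on the first demand:
  config.gen = absv(-8) = 8
  index.gen = reverse([5, -3, 6, -9, 9]) = [9, -9, 6, -3, 5]
  beta.gen = sortl([9, -9, 6, -3, 5]) = [-9, -3, 5, 6, 9]
  tables.gen = headl([-9, -3, 5, 6, 9]) = -9
  stats.gen = min2(8, -9) = -9

Second demand — change propagation:
  index.gen: re-runs because sync.txt [5, -3, 6, -9, 9]->[-6, -9, 9, 9]; new result [9, 9, -9, -6].
  beta.gen: re-runs because index.gen [9, -9, 6, -3, 5]->[9, 9, -9, -6]; new result [-9, -6, 9, 9].
  tables.gen: re-runs because beta.gen [-9, -3, 5, 6, 9]->[-9, -6, 9, 9]; new result -9 (unchanged).
  stats.gen: re-examined; everything it read last time is the same (config.gen unchanged, tables.gen unchanged) — cache -9 kept, no run.

The important point: tables.gen recomputes to an identical value, and the output ends up unchanged.

Run set: beta.gen, index.gen, tables.gen (3 run).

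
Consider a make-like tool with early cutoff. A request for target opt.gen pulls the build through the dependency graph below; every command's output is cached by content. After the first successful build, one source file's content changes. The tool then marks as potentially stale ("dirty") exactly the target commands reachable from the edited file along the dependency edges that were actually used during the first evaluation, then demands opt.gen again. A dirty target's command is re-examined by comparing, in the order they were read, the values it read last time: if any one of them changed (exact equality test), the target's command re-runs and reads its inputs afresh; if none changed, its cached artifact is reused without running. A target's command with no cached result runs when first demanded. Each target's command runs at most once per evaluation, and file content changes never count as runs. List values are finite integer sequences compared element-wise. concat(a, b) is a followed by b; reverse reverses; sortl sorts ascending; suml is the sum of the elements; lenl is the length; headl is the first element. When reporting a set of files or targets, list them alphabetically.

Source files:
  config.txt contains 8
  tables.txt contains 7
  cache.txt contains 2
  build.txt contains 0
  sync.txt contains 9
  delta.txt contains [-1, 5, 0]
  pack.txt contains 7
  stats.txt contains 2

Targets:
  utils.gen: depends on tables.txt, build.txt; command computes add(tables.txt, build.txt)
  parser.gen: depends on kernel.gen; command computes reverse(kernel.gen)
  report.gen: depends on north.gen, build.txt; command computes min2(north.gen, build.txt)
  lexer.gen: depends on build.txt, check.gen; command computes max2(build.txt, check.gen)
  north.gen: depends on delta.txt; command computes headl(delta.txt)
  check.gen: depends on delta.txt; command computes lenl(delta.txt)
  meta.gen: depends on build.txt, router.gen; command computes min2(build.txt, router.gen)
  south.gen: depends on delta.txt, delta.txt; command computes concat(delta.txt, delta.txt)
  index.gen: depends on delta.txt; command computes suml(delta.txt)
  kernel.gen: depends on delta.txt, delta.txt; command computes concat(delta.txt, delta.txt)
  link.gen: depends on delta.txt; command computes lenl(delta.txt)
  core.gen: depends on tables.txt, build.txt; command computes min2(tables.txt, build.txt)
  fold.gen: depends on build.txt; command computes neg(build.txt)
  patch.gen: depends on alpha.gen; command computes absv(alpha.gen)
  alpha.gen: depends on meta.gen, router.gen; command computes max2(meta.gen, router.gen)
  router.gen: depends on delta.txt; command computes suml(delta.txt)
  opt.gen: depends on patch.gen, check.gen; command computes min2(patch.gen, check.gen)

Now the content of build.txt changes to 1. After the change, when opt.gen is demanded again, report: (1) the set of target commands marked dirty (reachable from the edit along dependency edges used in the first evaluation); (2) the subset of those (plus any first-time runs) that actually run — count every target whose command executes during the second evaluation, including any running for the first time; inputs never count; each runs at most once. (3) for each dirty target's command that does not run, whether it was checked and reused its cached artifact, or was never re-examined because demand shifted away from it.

The edit dirties: alpha.gen, meta.gen, opt.gen, patch.gen.
2 target commands run: alpha.gen, meta.gen.
Cache hits after checking: opt.gen, patch.gen.
Note the absorption at alpha.gen: it re-runs yet its value is the same, leaving the output's value untouched.

First demand of the output computes:
  check.gen = lenl([-1, 5, 0]) = 3
  router.gen = suml([-1, 5, 0]) = 4
  meta.gen = min2(0, 4) = 0
  alpha.gen = max2(0, 4) = 4
  patch.gen = absv(4) = 4
  opt.gen = min2(4, 3) = 3

After the edit, cleaning proceeds:
  meta.gen: a read changed (build.txt 0->1) — executes, giving 1.
  alpha.gen: a read changed (meta.gen 0->1) — executes, giving 4 — identical to its old value.
  patch.gen: dirty, but its reads are unchanged (alpha.gen unchanged); cached 4 stands.
  opt.gen: dirty, but its reads are unchanged (patch.gen unchanged, check.gen unchanged); cached 3 stands.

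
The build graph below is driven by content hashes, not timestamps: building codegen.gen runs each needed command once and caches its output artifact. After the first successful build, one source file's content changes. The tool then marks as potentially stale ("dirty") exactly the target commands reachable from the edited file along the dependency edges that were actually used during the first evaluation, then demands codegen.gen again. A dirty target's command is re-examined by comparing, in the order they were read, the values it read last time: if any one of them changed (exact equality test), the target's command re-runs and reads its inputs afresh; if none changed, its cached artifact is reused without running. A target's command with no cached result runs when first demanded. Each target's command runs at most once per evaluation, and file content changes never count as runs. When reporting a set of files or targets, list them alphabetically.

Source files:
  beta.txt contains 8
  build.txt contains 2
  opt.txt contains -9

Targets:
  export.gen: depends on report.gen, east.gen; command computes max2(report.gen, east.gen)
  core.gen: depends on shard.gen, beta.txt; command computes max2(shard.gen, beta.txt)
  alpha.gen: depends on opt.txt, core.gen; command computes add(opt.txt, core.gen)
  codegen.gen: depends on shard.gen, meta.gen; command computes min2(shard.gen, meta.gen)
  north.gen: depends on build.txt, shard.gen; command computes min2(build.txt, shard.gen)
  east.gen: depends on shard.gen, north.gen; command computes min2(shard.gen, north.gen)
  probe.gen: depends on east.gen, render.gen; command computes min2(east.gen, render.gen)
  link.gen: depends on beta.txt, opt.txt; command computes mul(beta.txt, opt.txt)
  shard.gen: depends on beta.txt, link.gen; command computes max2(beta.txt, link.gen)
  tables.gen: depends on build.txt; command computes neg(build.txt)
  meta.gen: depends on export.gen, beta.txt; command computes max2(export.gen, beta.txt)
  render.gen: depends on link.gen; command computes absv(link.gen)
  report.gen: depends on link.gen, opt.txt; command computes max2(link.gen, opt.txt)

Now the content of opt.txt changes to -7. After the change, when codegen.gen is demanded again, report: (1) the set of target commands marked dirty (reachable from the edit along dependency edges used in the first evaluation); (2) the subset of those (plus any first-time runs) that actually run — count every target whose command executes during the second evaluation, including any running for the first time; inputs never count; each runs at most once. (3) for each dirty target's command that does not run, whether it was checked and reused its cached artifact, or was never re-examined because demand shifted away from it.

Initial pass — values computed on the first demand:
  link.gen = mul(8, -9) = -72
  report.gen = max2(-72, -9) = -9
  shard.gen = max2(8, -72) = 8
  north.gen = min2(2, 8) = 2
  east.gen = min2(8, 2) = 2
  export.gen = max2(-9, 2) = 2
  meta.gen = max2(2, 8) = 8
  codegen.gen = min2(8, 8) = 8

Second demand — change propagation:
  link.gen: re-runs because opt.txt -9->-7; new result -56.
  report.gen: re-runs because link.gen -72->-56; opt.txt -9->-7; new result -7.
  shard.gen: re-runs because link.gen -72->-56; new result 8 (unchanged).
  north.gen: re-examined; everything it read last time is the same (build.txt unchanged, shard.gen unchanged) — cache 2 kept, no run.
  east.gen: re-examined; everything it read last time is the same (shard.gen unchanged, north.gen unchanged) — cache 2 kept, no run.
  export.gen: re-runs because report.gen -9->-7; new result 2 (unchanged).
  meta.gen: re-examined; everything it read last time is the same (export.gen unchanged, beta.txt unchanged) — cache 8 kept, no run.
  codegen.gen: re-examined; everything it read last time is the same (shard.gen unchanged, meta.gen unchanged) — cache 8 kept, no run.

The important point: at north.gen every value read last time is unchanged, so the dirty flag clears without a run.

Dirty set: codegen.gen, east.gen, export.gen, link.gen, meta.gen, north.gen, report.gen, shard.gen.
Run set: export.gen, link.gen, report.gen, shard.gen (4 run).
Re-examined without running (cache reused): codegen.gen, east.gen, meta.gen, north.gen.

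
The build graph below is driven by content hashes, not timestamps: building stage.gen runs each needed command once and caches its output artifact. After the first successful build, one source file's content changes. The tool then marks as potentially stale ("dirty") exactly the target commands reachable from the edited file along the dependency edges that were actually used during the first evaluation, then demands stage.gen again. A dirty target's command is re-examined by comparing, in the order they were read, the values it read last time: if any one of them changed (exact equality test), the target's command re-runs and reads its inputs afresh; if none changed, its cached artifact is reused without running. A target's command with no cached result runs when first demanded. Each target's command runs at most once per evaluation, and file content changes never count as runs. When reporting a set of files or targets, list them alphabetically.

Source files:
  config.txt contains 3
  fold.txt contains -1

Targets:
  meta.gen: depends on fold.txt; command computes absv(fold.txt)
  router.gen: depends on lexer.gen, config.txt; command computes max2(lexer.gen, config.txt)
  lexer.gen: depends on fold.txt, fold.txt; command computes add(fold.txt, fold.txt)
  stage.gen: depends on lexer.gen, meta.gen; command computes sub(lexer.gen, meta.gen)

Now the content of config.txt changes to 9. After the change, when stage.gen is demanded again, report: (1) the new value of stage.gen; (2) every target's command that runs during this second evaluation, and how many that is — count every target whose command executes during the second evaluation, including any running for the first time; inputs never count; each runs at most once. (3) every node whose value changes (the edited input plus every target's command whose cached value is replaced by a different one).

Initial pass — values computed on the first demand:
  lexer.gen = add(-1, -1) = -2
  meta.gen = absv(-1) = 1
  stage.gen = sub(-2, 1) = -3

Second demand — change propagation:
  no demanded computation ever read config.txt, so the edit dirties nothing and nothing runs.

The important point: nothing the output needs ever reads config.txt, so the edit is invisible to it.

stage.gen now evaluates to -3.
Run set: none (0 run).
Changed values: config.txt.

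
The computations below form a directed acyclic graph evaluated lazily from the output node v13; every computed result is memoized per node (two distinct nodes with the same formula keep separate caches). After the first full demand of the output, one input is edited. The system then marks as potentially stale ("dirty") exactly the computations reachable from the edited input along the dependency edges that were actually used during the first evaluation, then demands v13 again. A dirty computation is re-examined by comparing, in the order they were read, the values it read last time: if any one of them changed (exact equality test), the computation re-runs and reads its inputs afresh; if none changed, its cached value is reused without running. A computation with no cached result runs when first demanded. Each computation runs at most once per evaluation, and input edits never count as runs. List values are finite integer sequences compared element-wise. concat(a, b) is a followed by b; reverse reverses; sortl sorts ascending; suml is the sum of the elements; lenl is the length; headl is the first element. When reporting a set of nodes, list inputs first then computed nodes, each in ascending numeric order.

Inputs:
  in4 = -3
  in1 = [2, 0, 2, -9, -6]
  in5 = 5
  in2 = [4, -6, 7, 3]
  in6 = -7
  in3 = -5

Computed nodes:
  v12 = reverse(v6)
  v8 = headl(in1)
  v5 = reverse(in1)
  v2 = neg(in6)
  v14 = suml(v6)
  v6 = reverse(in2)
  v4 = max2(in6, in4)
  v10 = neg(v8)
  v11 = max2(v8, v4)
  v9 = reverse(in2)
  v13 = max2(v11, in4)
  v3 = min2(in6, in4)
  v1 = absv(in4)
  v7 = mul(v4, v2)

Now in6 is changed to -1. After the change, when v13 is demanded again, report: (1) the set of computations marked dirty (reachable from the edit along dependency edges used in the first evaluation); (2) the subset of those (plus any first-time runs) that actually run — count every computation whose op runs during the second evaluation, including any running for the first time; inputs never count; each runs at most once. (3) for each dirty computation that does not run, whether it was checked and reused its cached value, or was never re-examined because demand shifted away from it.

The edit dirties: v4, v11, v13.
2 computations run: v4, v11.
Cache hits after checking: v13.
Note the absorption at v11: it re-runs yet its value is the same, leaving the output's value untouched.

First demand of the output computes:
  v4 = max2(-7, -3) = -3
  v8 = headl([2, 0, 2, -9, -6]) = 2
  v11 = max2(2, -3) = 2
  v13 = max2(2, -3) = 2

After the edit, cleaning proceeds:
  v4: a read changed (in6 -7->-1) — executes, giving -1.
  v11: a read changed (v4 -3->-1) — executes, giving 2 — identical to its old value.
  v13: dirty, but its reads are unchanged (v11 unchanged, in4 unchanged); cached 2 stands.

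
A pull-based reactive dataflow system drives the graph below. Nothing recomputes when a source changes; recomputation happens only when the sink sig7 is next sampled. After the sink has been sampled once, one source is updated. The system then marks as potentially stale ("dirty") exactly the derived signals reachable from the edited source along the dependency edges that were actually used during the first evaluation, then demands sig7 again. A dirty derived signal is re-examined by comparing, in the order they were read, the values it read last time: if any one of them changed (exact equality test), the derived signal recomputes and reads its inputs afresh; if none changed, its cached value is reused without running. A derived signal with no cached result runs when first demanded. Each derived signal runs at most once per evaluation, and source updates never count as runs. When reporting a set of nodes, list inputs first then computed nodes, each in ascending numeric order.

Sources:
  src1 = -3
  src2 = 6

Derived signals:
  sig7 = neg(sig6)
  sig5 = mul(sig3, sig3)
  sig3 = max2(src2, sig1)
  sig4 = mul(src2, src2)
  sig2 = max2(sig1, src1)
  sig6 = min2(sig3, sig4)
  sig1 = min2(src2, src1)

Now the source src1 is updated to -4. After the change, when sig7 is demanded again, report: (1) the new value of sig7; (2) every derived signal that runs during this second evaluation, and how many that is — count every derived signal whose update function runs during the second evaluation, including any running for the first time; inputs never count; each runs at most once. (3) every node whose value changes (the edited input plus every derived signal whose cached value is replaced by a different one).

First evaluation (everything demanded from the output):
  sig1 = min2(6, -3) = -3
  sig3 = max2(6, -3) = 6
  sig4 = mul(6, 6) = 36
  sig6 = min2(6, 36) = 6
  sig7 = neg(6) = -6

Propagation after the edit:
  sig1: runs — src1 -3->-4; result -4.
  sig3: runs — sig1 -3->-4; result 6 (same value as before).
  sig6: checked — values it read are unchanged (sig3 unchanged, sig4 unchanged); reused cached 6 without running.
  sig7: checked — values it read are unchanged (sig6 unchanged); reused cached -6 without running.

Key observation: the change is absorbed at sig3 — it re-runs but produces the same value, and the output's value is unchanged.

New value of sig7: -6.
Derived signals that run: sig1, sig3 — 2 in total.
Values that change: src1, sig1.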